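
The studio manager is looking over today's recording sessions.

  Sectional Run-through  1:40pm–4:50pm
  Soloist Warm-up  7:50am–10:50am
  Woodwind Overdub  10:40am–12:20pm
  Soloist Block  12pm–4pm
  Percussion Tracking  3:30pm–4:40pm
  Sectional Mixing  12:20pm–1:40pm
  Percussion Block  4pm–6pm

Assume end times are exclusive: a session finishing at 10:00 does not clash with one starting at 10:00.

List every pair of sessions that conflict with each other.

Two intervals overlap when each starts before the other ends.
Sorted by start: Soloist Warm-up, Woodwind Overdub, Soloist Block, Sectional Mixing, Sectional Run-through, Percussion Tracking, Percussion Block.
Woodwind Overdub starts before Soloist Warm-up ends → Soloist Warm-up and Woodwind Overdub overlap.
Soloist Block starts after Soloist Warm-up ends — done with Soloist Warm-up.
Soloist Block starts before Woodwind Overdub ends → Woodwind Overdub and Soloist Block overlap.
Sectional Mixing starts exactly when Woodwind Overdub ends (back-to-back, no overlap) — done with Woodwind Overdub.
Sectional Mixing starts before Soloist Block ends → Soloist Block and Sectional Mixing overlap.
Sectional Run-through starts before Soloist Block ends → Soloist Block and Sectional Run-through overlap.
Percussion Tracking starts before Soloist Block ends → Soloist Block and Percussion Tracking overlap.
Percussion Block starts exactly when Soloist Block ends (back-to-back, no overlap).
Sectional Run-through starts exactly when Sectional Mixing ends (back-to-back, no overlap) — done with Sectional Mixing.
Percussion Tracking starts before Sectional Run-through ends → Sectional Run-through and Percussion Tracking overlap.
Percussion Block starts before Sectional Run-through ends → Sectional Run-through and Percussion Block overlap.
Percussion Block starts before Percussion Tracking ends → Percussion Tracking and Percussion Block overlap.

Percussion Block & Percussion Tracking, Percussion Block & Sectional Run-through, Percussion Tracking & Sectional Run-through, Percussion Tracking & Soloist Block, Sectional Mixing & Soloist Block, Sectional Run-through & Soloist Block, Soloist Block & Woodwind Overdub, Soloist Warm-up & Woodwind Overdub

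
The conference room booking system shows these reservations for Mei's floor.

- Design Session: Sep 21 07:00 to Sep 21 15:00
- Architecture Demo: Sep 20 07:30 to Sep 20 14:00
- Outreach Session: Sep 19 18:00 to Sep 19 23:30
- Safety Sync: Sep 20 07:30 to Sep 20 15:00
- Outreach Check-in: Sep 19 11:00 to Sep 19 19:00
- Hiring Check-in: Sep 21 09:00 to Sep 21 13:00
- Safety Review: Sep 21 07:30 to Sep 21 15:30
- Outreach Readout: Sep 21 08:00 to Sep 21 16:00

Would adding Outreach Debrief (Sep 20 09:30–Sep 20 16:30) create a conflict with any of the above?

Yes — it overlaps Architecture Demo, Safety Sync

Outreach Check-in: ends Sep 19 19:00 at or before Outreach Debrief starts Sep 20 09:30 → clear.
Outreach Session: ends Sep 19 23:30 at or before Outreach Debrief starts Sep 20 09:30 → clear.
Safety Sync: starts Sep 20 07:30 before Outreach Debrief ends Sep 20 16:30, and ends Sep 20 15:00 after Outreach Debrief starts Sep 20 09:30 → overlap.
Architecture Demo: starts Sep 20 07:30 before Outreach Debrief ends Sep 20 16:30, and ends Sep 20 14:00 after Outreach Debrief starts Sep 20 09:30 → overlap.
Design Session: starts Sep 21 07:00 at or after Outreach Debrief ends Sep 20 16:30 → clear.
Safety Review: starts Sep 21 07:30 at or after Outreach Debrief ends Sep 20 16:30 → clear.
Outreach Readout: starts Sep 21 08:00 at or after Outreach Debrief ends Sep 20 16:30 → clear.
Hiring Check-in: starts Sep 21 09:00 at or after Outreach Debrief ends Sep 20 16:30 → clear.
Outreach Debrief overlaps Safety Sync, Architecture Demo.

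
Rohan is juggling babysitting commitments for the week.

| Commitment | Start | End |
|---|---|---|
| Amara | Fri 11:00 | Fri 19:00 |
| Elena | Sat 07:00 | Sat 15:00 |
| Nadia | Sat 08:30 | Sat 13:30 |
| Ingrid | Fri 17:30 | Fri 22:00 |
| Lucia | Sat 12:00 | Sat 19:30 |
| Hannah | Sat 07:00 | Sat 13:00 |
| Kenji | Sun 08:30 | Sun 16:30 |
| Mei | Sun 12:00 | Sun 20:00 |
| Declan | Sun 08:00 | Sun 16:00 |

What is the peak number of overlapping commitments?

Walk through starts and ends in time order (an end at T is processed before a start at T):
Fri 11:00 start Amara → 1
Fri 17:30 start Ingrid → 2
Fri 19:00 end Amara → 1
Fri 22:00 end Ingrid → 0
Sat 07:00 start Elena → 1
Sat 07:00 start Hannah → 2
Sat 08:30 start Nadia → 3
Sat 12:00 start Lucia → 4
Sat 13:00 end Hannah → 3
Sat 13:30 end Nadia → 2
Sat 15:00 end Elena → 1
Sat 19:30 end Lucia → 0
Sun 08:00 start Declan → 1
Sun 08:30 start Kenji → 2
Sun 12:00 start Mei → 3
Sun 16:00 end Declan → 2
Sun 16:30 end Kenji → 1
Sun 20:00 end Mei → 0
Peak is 4, at Sat 12:00 (Elena, Hannah, Lucia, Nadia).

4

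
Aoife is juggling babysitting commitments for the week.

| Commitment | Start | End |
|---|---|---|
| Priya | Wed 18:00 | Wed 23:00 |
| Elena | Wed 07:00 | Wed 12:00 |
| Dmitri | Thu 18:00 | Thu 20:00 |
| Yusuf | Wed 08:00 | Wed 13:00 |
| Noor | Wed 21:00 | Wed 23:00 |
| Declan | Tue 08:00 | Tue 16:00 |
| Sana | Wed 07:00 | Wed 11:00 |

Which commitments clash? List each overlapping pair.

Check each pair: they overlap iff neither finishes before the other starts.
Sorted by start: Declan, Elena, Sana, Yusuf, Priya, Noor, Dmitri.
Elena starts after Declan ends, so nothing later overlaps Declan either.
Sana starts before Elena ends → Elena and Sana overlap.
Yusuf starts before Elena ends → Elena and Yusuf overlap.
Priya starts after Elena ends, so nothing later overlaps Elena either.
Yusuf starts before Sana ends → Sana and Yusuf overlap.
Priya starts after Sana ends, so nothing later overlaps Sana either.
Priya starts after Yusuf ends, so nothing later overlaps Yusuf either.
Noor starts before Priya ends → Priya and Noor overlap.
Dmitri starts after Priya ends.
Dmitri starts after Noor ends.

Elena & Sana, Elena & Yusuf, Noor & Priya, Sana & Yusuf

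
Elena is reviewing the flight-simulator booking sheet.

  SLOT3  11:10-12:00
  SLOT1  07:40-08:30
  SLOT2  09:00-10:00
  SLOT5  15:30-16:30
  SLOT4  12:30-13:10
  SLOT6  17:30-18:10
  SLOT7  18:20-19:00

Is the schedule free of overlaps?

Yes

Sorted by start: SLOT1, SLOT2, SLOT3, SLOT4, SLOT5, SLOT6, SLOT7.
SLOT2 starts after SLOT1 ends, so SLOT1 has no further overlaps.
SLOT3 starts after SLOT2 ends, so SLOT2 has no further overlaps.
SLOT4 starts after SLOT3 ends, so SLOT3 has no further overlaps.
SLOT5 starts after SLOT4 ends, so SLOT4 has no further overlaps.
SLOT6 starts after SLOT5 ends, so SLOT5 has no further overlaps.
SLOT7 starts after SLOT6 ends.
Every pair is clear; the schedule has no overlaps.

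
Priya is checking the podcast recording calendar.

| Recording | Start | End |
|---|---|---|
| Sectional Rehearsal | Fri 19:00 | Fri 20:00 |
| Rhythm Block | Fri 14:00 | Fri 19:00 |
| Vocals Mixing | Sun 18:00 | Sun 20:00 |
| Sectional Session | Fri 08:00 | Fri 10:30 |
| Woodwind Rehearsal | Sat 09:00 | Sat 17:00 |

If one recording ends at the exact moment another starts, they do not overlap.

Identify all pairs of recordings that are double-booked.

Sorted by start: Sectional Session, Rhythm Block, Sectional Rehearsal, Woodwind Rehearsal, Vocals Mixing.
Rhythm Block starts after Sectional Session ends, so nothing later overlaps Sectional Session either.
Sectional Rehearsal starts exactly when Rhythm Block ends (back-to-back, no overlap), so nothing later overlaps Rhythm Block either.
Woodwind Rehearsal starts after Sectional Rehearsal ends, so nothing later overlaps Sectional Rehearsal either.
Vocals Mixing starts after Woodwind Rehearsal ends.

no overlapping pairs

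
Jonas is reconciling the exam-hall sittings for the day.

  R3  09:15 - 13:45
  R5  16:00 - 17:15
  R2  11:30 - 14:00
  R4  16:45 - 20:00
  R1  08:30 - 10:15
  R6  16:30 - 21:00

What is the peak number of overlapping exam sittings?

3

Walk through starts and ends in time order (an end at T is processed before a start at T):
08:30 start R1 → 1
09:15 start R3 → 2
10:15 end R1 → 1
11:30 start R2 → 2
13:45 end R3 → 1
14:00 end R2 → 0
16:00 start R5 → 1
16:30 start R6 → 2
16:45 start R4 → 3
17:15 end R5 → 2
20:00 end R4 → 1
21:00 end R6 → 0
Peak is 3, at 16:45 (R4, R5, R6).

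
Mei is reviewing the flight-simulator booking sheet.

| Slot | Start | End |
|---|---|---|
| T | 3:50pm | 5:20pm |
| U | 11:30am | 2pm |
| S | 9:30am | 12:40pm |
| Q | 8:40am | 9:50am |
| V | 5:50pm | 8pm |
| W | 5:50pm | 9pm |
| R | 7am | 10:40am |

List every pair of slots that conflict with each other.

Q & R, Q & S, R & S, S & U, V & W

Sorted by start: R, Q, S, U, T, V, W.
Q starts before R ends → R and Q overlap.
S starts before R ends → R and S overlap.
U starts after R ends, so nothing later overlaps R either.
S starts before Q ends → Q and S overlap.
U starts after Q ends, so nothing later overlaps Q either.
U starts before S ends → S and U overlap.
T starts after S ends, so nothing later overlaps S either.
T starts after U ends, so nothing later overlaps U either.
V starts after T ends, so nothing later overlaps T either.
W starts before V ends → V and W overlap.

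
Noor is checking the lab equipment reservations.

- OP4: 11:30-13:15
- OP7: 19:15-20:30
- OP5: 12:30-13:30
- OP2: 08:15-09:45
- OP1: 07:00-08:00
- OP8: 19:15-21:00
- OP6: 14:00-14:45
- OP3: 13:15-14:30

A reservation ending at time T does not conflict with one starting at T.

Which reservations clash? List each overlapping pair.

OP3 & OP5, OP3 & OP6, OP4 & OP5, OP7 & OP8

Sorted by start: OP1, OP2, OP4, OP5, OP3, OP6, OP7, OP8.
OP2 starts after OP1 ends, so OP1 has no further overlaps.
OP4 starts after OP2 ends, so OP2 has no further overlaps.
OP5 starts before OP4 ends → OP4 and OP5 overlap.
OP3 starts exactly when OP4 ends (back-to-back, no overlap), so OP4 has no further overlaps.
OP3 starts before OP5 ends → OP5 and OP3 overlap.
OP6 starts after OP5 ends, so OP5 has no further overlaps.
OP6 starts before OP3 ends → OP3 and OP6 overlap.
OP7 starts after OP3 ends, so OP3 has no further overlaps.
OP7 starts after OP6 ends, so OP6 has no further overlaps.
OP8 starts before OP7 ends → OP7 and OP8 overlap.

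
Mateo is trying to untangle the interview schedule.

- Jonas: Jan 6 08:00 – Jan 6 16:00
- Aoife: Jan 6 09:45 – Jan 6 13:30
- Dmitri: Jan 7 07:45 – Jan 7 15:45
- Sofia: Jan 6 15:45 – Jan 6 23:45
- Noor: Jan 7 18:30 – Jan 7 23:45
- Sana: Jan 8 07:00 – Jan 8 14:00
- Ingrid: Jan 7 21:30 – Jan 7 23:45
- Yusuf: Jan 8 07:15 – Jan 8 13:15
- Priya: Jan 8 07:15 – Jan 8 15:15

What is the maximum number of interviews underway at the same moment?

Walk through starts and ends in time order (an end at T is processed before a start at T):
Jan 6 08:00 start Jonas → 1
Jan 6 09:45 start Aoife → 2
Jan 6 13:30 end Aoife → 1
Jan 6 15:45 start Sofia → 2
Jan 6 16:00 end Jonas → 1
Jan 6 23:45 end Sofia → 0
Jan 7 07:45 start Dmitri → 1
Jan 7 15:45 end Dmitri → 0
Jan 7 18:30 start Noor → 1
Jan 7 21:30 start Ingrid → 2
Jan 7 23:45 end Ingrid → 1
Jan 7 23:45 end Noor → 0
Jan 8 07:00 start Sana → 1
Jan 8 07:15 start Priya → 2
Jan 8 07:15 start Yusuf → 3
Jan 8 13:15 end Yusuf → 2
Jan 8 14:00 end Sana → 1
Jan 8 15:15 end Priya → 0
Peak is 3, at Jan 8 07:15 (Priya, Sana, Yusuf).

3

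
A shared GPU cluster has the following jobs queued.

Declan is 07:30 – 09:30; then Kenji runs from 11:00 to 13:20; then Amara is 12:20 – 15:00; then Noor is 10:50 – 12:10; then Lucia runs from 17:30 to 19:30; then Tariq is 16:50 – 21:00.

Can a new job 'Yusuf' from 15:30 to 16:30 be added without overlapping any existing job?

Yes — the slot is free

Declan: ends 09:30 at or before Yusuf starts 15:30 → clear.
Noor: ends 12:10 at or before Yusuf starts 15:30 → clear.
Kenji: ends 13:20 at or before Yusuf starts 15:30 → clear.
Amara: ends 15:00 at or before Yusuf starts 15:30 → clear.
Tariq: starts 16:50 at or after Yusuf ends 16:30 → clear.
Lucia: starts 17:30 at or after Yusuf ends 16:30 → clear.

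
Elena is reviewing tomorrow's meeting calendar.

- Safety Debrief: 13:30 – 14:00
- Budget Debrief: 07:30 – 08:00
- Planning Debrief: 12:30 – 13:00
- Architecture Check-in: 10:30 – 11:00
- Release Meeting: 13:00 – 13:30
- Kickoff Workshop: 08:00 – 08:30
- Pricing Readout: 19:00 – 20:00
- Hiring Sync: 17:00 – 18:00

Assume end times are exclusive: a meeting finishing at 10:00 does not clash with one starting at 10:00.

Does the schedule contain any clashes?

Two intervals overlap when each starts before the other ends.
Sorted by start: Budget Debrief, Kickoff Workshop, Architecture Check-in, Planning Debrief, Release Meeting, Safety Debrief, Hiring Sync, Pricing Readout.
Kickoff Workshop starts exactly when Budget Debrief ends (back-to-back, no overlap) — done with Budget Debrief.
Architecture Check-in starts after Kickoff Workshop ends — done with Kickoff Workshop.
Planning Debrief starts after Architecture Check-in ends — done with Architecture Check-in.
Release Meeting starts exactly when Planning Debrief ends (back-to-back, no overlap) — done with Planning Debrief.
Safety Debrief starts exactly when Release Meeting ends (back-to-back, no overlap) — done with Release Meeting.
Hiring Sync starts after Safety Debrief ends — done with Safety Debrief.
Pricing Readout starts after Hiring Sync ends.
Every pair is clear; the schedule has no overlaps.

No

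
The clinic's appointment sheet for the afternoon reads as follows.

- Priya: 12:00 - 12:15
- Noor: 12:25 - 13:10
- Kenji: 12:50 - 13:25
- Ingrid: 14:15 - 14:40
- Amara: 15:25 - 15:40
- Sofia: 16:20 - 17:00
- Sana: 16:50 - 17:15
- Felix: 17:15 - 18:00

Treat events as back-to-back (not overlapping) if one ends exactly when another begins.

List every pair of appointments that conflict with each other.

Sorted by start: Priya, Noor, Kenji, Ingrid, Amara, Sofia, Sana, Felix.
Noor starts after Priya ends; Priya is clear from here.
Kenji starts before Noor ends → Noor and Kenji overlap.
Ingrid starts after Noor ends; Noor is clear from here.
Ingrid starts after Kenji ends; Kenji is clear from here.
Amara starts after Ingrid ends; Ingrid is clear from here.
Sofia starts after Amara ends; Amara is clear from here.
Sana starts before Sofia ends → Sofia and Sana overlap.
Felix starts after Sofia ends.
Felix starts exactly when Sana ends (back-to-back, no overlap).

Kenji & Noor, Sana & Sofia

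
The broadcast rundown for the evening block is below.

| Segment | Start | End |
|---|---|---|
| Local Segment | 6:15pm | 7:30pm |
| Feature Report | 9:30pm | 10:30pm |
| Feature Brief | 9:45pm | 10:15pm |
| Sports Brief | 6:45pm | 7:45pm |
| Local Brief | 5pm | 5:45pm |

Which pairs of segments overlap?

Feature Brief & Feature Report, Local Segment & Sports Brief

Sorted by start: Local Brief, Local Segment, Sports Brief, Feature Report, Feature Brief.
Local Segment starts after Local Brief ends, so nothing later overlaps Local Brief either.
Sports Brief starts before Local Segment ends → Local Segment and Sports Brief overlap.
Feature Report starts after Local Segment ends, so nothing later overlaps Local Segment either.
Feature Report starts after Sports Brief ends, so nothing later overlaps Sports Brief either.
Feature Brief starts before Feature Report ends → Feature Report and Feature Brief overlap.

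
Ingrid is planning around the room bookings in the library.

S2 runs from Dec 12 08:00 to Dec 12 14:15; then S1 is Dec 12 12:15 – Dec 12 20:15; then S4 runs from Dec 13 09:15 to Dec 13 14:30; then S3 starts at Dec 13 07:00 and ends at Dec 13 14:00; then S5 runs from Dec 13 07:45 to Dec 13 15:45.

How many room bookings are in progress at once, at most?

3

Sweep the timeline, counting +1 at each start and −1 at each end (ends before starts at a tie):
Dec 12 08:00 start S2 → 1
Dec 12 12:15 start S1 → 2
Dec 12 14:15 end S2 → 1
Dec 12 20:15 end S1 → 0
Dec 13 07:00 start S3 → 1
Dec 13 07:45 start S5 → 2
Dec 13 09:15 start S4 → 3
Dec 13 14:00 end S3 → 2
Dec 13 14:30 end S4 → 1
Dec 13 15:45 end S5 → 0
Peak is 3, at Dec 13 09:15 (S3, S4, S5).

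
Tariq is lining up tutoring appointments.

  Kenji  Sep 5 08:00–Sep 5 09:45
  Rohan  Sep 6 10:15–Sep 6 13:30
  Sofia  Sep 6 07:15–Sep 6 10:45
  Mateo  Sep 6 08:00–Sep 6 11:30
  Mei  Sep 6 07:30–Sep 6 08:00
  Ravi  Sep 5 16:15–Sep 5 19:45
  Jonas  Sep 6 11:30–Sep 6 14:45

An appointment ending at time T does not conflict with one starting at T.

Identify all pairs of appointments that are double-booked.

Sorted by start: Kenji, Ravi, Sofia, Mei, Mateo, Rohan, Jonas.
Ravi starts after Kenji ends, so nothing later overlaps Kenji either.
Sofia starts after Ravi ends, so nothing later overlaps Ravi either.
Mei starts before Sofia ends → Sofia and Mei overlap.
Mateo starts before Sofia ends → Sofia and Mateo overlap.
Rohan starts before Sofia ends → Sofia and Rohan overlap.
Jonas starts after Sofia ends.
Mateo starts exactly when Mei ends (back-to-back, no overlap), so nothing later overlaps Mei either.
Rohan starts before Mateo ends → Mateo and Rohan overlap.
Jonas starts exactly when Mateo ends (back-to-back, no overlap).
Jonas starts before Rohan ends → Rohan and Jonas overlap.

Jonas & Rohan, Mateo & Rohan, Mateo & Sofia, Mei & Sofia, Rohan & Sofia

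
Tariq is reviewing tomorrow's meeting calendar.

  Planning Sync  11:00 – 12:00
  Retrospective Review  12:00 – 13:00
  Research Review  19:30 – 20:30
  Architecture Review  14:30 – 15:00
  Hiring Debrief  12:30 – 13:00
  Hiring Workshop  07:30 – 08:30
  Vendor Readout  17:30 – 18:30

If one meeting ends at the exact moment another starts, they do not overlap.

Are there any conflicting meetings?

Check each pair: they overlap iff neither finishes before the other starts.
Sorted by start: Hiring Workshop, Planning Sync, Retrospective Review, Hiring Debrief, Architecture Review, Vendor Readout, Research Review.
Planning Sync starts after Hiring Workshop ends, so nothing later overlaps Hiring Workshop either.
Retrospective Review starts exactly when Planning Sync ends (back-to-back, no overlap), so nothing later overlaps Planning Sync either.
Hiring Debrief starts before Retrospective Review ends → Retrospective Review and Hiring Debrief overlap.
That's a conflict, so the schedule is not conflict-free.

Yes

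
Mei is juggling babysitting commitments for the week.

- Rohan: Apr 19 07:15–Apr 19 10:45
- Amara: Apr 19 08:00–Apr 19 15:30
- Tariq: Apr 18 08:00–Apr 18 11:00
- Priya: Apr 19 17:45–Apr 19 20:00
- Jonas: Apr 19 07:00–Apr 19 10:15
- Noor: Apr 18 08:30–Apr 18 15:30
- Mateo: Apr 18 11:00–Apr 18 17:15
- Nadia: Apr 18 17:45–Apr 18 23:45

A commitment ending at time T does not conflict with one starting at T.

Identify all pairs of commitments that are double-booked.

Check each pair: they overlap iff neither finishes before the other starts.
Sorted by start: Tariq, Noor, Mateo, Nadia, Jonas, Rohan, Amara, Priya.
Noor starts before Tariq ends → Tariq and Noor overlap.
Mateo starts exactly when Tariq ends (back-to-back, no overlap) — done with Tariq.
Mateo starts before Noor ends → Noor and Mateo overlap.
Nadia starts after Noor ends — done with Noor.
Nadia starts after Mateo ends — done with Mateo.
Jonas starts after Nadia ends — done with Nadia.
Rohan starts before Jonas ends → Jonas and Rohan overlap.
Amara starts before Jonas ends → Jonas and Amara overlap.
Priya starts after Jonas ends.
Amara starts before Rohan ends → Rohan and Amara overlap.
Priya starts after Rohan ends.
Priya starts after Amara ends.

Amara & Jonas, Amara & Rohan, Jonas & Rohan, Mateo & Noor, Noor & Tariq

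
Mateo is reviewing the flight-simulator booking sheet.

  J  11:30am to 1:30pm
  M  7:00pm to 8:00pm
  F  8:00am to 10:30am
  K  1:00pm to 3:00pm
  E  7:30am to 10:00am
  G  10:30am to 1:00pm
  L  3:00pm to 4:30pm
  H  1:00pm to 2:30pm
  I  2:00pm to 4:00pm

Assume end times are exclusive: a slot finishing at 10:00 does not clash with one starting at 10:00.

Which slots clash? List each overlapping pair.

E & F, G & J, H & I, H & J, H & K, I & K, I & L, J & K

Check each pair: they overlap iff neither finishes before the other starts.
Sorted by start: E, F, G, J, H, K, I, L, M.
F starts before E ends → E and F overlap.
G starts after E ends, so nothing later overlaps E either.
G starts exactly when F ends (back-to-back, no overlap), so nothing later overlaps F either.
J starts before G ends → G and J overlap.
H starts exactly when G ends (back-to-back, no overlap), so nothing later overlaps G either.
H starts before J ends → J and H overlap.
K starts before J ends → J and K overlap.
I starts after J ends, so nothing later overlaps J either.
K starts before H ends → H and K overlap.
I starts before H ends → H and I overlap.
L starts after H ends, so nothing later overlaps H either.
I starts before K ends → K and I overlap.
L starts exactly when K ends (back-to-back, no overlap), so nothing later overlaps K either.
L starts before I ends → I and L overlap.
M starts after I ends.
M starts after L ends.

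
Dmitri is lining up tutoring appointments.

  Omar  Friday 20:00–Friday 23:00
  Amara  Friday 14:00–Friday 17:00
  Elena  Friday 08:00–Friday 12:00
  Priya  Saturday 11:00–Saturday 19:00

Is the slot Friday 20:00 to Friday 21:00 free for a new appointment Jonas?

Elena: ends Friday 12:00 at or before Jonas starts Friday 20:00 → clear.
Amara: ends Friday 17:00 at or before Jonas starts Friday 20:00 → clear.
Omar: starts Friday 20:00 before Jonas ends Friday 21:00, and ends Friday 23:00 after Jonas starts Friday 20:00 → overlap.
Priya: starts Saturday 11:00 at or after Jonas ends Friday 21:00 → clear.
Jonas overlaps Omar.

No — it overlaps Omar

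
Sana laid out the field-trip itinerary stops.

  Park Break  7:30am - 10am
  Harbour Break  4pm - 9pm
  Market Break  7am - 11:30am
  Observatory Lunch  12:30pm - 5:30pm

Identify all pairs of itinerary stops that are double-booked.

Two intervals overlap when each starts before the other ends.
Sorted by start: Market Break, Park Break, Observatory Lunch, Harbour Break.
Park Break starts before Market Break ends → Market Break and Park Break overlap.
Observatory Lunch starts after Market Break ends, so Market Break has no further overlaps.
Observatory Lunch starts after Park Break ends, so Park Break has no further overlaps.
Harbour Break starts before Observatory Lunch ends → Observatory Lunch and Harbour Break overlap.

Harbour Break & Observatory Lunch, Market Break & Park Break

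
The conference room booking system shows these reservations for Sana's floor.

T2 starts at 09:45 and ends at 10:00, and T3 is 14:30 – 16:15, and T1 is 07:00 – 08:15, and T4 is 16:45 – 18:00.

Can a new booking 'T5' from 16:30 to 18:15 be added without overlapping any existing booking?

T1: ends 08:15 at or before T5 starts 16:30 → clear.
T2: ends 10:00 at or before T5 starts 16:30 → clear.
T3: ends 16:15 at or before T5 starts 16:30 → clear.
T4: starts 16:45 before T5 ends 18:15, and ends 18:00 after T5 starts 16:30 → overlap.
T5 overlaps T4.

No — it overlaps T4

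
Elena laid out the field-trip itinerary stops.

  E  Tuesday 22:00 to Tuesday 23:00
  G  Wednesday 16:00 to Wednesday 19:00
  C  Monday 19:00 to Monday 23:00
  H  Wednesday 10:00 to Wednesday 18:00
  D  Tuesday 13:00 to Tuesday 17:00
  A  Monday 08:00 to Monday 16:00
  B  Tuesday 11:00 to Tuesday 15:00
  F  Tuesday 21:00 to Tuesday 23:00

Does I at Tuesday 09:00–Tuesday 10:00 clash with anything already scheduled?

A: ends Monday 16:00 at or before I starts Tuesday 09:00 → clear.
C: ends Monday 23:00 at or before I starts Tuesday 09:00 → clear.
B: starts Tuesday 11:00 at or after I ends Tuesday 10:00 → clear.
D: starts Tuesday 13:00 at or after I ends Tuesday 10:00 → clear.
F: starts Tuesday 21:00 at or after I ends Tuesday 10:00 → clear.
E: starts Tuesday 22:00 at or after I ends Tuesday 10:00 → clear.
H: starts Wednesday 10:00 at or after I ends Tuesday 10:00 → clear.
G: starts Wednesday 16:00 at or after I ends Tuesday 10:00 → clear.

No — it doesn't clash with anything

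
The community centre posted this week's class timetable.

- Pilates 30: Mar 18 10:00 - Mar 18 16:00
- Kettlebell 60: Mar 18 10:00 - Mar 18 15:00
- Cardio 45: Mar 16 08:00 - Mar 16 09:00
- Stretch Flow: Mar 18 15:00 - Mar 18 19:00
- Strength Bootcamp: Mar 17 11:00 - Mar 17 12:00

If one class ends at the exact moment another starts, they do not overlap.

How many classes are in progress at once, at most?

Walk through starts and ends in time order (an end at T is processed before a start at T):
Mar 16 08:00 start Cardio 45 → 1
Mar 16 09:00 end Cardio 45 → 0
Mar 17 11:00 start Strength Bootcamp → 1
Mar 17 12:00 end Strength Bootcamp → 0
Mar 18 10:00 start Kettlebell 60 → 1
Mar 18 10:00 start Pilates 30 → 2
Mar 18 15:00 end Kettlebell 60 → 1
Mar 18 15:00 start Stretch Flow → 2
Mar 18 16:00 end Pilates 30 → 1
Mar 18 19:00 end Stretch Flow → 0
Peak is 2, at Mar 18 10:00 (Kettlebell 60, Pilates 30).

2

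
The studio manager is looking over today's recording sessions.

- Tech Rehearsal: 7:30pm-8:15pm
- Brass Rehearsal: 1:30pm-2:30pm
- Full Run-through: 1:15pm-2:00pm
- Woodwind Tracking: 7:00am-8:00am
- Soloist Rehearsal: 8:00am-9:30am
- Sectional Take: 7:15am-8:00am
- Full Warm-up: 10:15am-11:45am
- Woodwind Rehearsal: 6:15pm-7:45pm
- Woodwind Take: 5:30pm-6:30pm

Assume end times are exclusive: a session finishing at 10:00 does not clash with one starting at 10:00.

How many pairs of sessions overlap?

Check each pair: they overlap iff neither finishes before the other starts.
Sorted by start: Woodwind Tracking, Sectional Take, Soloist Rehearsal, Full Warm-up, Full Run-through, Brass Rehearsal, Woodwind Take, Woodwind Rehearsal, Tech Rehearsal.
Sectional Take starts before Woodwind Tracking ends → Woodwind Tracking and Sectional Take overlap.
Soloist Rehearsal starts exactly when Woodwind Tracking ends (back-to-back, no overlap), so Woodwind Tracking has no further overlaps.
Soloist Rehearsal starts exactly when Sectional Take ends (back-to-back, no overlap), so Sectional Take has no further overlaps.
Full Warm-up starts after Soloist Rehearsal ends, so Soloist Rehearsal has no further overlaps.
Full Run-through starts after Full Warm-up ends, so Full Warm-up has no further overlaps.
Brass Rehearsal starts before Full Run-through ends → Full Run-through and Brass Rehearsal overlap.
Woodwind Take starts after Full Run-through ends, so Full Run-through has no further overlaps.
Woodwind Take starts after Brass Rehearsal ends, so Brass Rehearsal has no further overlaps.
Woodwind Rehearsal starts before Woodwind Take ends → Woodwind Take and Woodwind Rehearsal overlap.
Tech Rehearsal starts after Woodwind Take ends.
Tech Rehearsal starts before Woodwind Rehearsal ends → Woodwind Rehearsal and Tech Rehearsal overlap.
Overlapping pairs: Brass Rehearsal & Full Run-through, Sectional Take & Woodwind Tracking, Tech Rehearsal & Woodwind Rehearsal, Woodwind Rehearsal & Woodwind Take — 4 in total.

4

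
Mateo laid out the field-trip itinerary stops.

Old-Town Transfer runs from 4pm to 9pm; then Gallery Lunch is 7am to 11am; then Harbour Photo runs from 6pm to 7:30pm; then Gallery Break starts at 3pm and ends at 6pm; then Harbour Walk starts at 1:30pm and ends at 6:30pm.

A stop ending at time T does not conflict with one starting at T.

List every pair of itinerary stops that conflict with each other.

Sorted by start: Gallery Lunch, Harbour Walk, Gallery Break, Old-Town Transfer, Harbour Photo.
Harbour Walk starts after Gallery Lunch ends, so Gallery Lunch has no further overlaps.
Gallery Break starts before Harbour Walk ends → Harbour Walk and Gallery Break overlap.
Old-Town Transfer starts before Harbour Walk ends → Harbour Walk and Old-Town Transfer overlap.
Harbour Photo starts before Harbour Walk ends → Harbour Walk and Harbour Photo overlap.
Old-Town Transfer starts before Gallery Break ends → Gallery Break and Old-Town Transfer overlap.
Harbour Photo starts exactly when Gallery Break ends (back-to-back, no overlap).
Harbour Photo starts before Old-Town Transfer ends → Old-Town Transfer and Harbour Photo overlap.

Gallery Break & Harbour Walk, Gallery Break & Old-Town Transfer, Harbour Photo & Harbour Walk, Harbour Photo & Old-Town Transfer, Harbour Walk & Old-Town Transfer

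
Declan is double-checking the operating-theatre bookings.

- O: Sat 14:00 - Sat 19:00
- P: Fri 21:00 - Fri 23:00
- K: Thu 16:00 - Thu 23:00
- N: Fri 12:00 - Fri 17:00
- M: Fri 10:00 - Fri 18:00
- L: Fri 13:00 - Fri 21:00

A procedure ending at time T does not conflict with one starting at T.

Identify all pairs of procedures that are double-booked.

Sorted by start: K, M, N, L, P, O.
M starts after K ends, so nothing later overlaps K either.
N starts before M ends → M and N overlap.
L starts before M ends → M and L overlap.
P starts after M ends, so nothing later overlaps M either.
L starts before N ends → N and L overlap.
P starts after N ends, so nothing later overlaps N either.
P starts exactly when L ends (back-to-back, no overlap), so nothing later overlaps L either.
O starts after P ends.

L & M, L & N, M & N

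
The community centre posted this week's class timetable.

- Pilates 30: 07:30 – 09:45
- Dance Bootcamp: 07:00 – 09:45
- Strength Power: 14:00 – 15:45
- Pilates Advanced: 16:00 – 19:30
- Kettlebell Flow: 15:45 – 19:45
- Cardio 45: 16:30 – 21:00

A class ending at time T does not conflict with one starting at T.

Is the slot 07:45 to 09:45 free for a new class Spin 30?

No — it overlaps Dance Bootcamp, Pilates 30

Dance Bootcamp: starts 07:00 before Spin 30 ends 09:45, and ends 09:45 after Spin 30 starts 07:45 → overlap.
Pilates 30: starts 07:30 before Spin 30 ends 09:45, and ends 09:45 after Spin 30 starts 07:45 → overlap.
Strength Power: starts 14:00 at or after Spin 30 ends 09:45 → clear.
Kettlebell Flow: starts 15:45 at or after Spin 30 ends 09:45 → clear.
Pilates Advanced: starts 16:00 at or after Spin 30 ends 09:45 → clear.
Cardio 45: starts 16:30 at or after Spin 30 ends 09:45 → clear.
Spin 30 overlaps Pilates 30, Dance Bootcamp.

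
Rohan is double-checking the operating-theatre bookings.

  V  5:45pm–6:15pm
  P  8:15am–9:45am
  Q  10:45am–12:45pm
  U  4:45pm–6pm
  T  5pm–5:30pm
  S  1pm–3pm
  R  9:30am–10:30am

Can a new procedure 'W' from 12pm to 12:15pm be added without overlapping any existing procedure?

P: ends 9:45am at or before W starts 12pm → clear.
R: ends 10:30am at or before W starts 12pm → clear.
Q: starts 10:45am before W ends 12:15pm, and ends 12:45pm after W starts 12pm → overlap.
S: starts 1pm at or after W ends 12:15pm → clear.
U: starts 4:45pm at or after W ends 12:15pm → clear.
T: starts 5pm at or after W ends 12:15pm → clear.
V: starts 5:45pm at or after W ends 12:15pm → clear.
W overlaps Q.

No — it overlaps Q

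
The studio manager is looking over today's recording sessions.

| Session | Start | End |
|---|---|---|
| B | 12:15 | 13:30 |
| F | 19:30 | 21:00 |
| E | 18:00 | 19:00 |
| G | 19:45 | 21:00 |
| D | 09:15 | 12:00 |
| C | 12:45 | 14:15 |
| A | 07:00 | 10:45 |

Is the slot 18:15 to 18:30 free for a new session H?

A: ends 10:45 at or before H starts 18:15 → clear.
D: ends 12:00 at or before H starts 18:15 → clear.
B: ends 13:30 at or before H starts 18:15 → clear.
C: ends 14:15 at or before H starts 18:15 → clear.
E: starts 18:00 before H ends 18:30, and ends 19:00 after H starts 18:15 → overlap.
F: starts 19:30 at or after H ends 18:30 → clear.
G: starts 19:45 at or after H ends 18:30 → clear.
H overlaps E.

No — it overlaps E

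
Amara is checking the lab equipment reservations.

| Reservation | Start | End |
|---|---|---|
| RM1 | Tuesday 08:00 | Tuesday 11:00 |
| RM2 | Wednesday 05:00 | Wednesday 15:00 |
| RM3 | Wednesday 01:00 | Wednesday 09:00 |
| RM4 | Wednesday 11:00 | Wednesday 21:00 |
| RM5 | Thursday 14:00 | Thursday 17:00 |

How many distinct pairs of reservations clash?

2

Sorted by start: RM1, RM3, RM2, RM4, RM5.
RM3 starts after RM1 ends, so nothing later overlaps RM1 either.
RM2 starts before RM3 ends → RM3 and RM2 overlap.
RM4 starts after RM3 ends, so nothing later overlaps RM3 either.
RM4 starts before RM2 ends → RM2 and RM4 overlap.
RM5 starts after RM2 ends.
RM5 starts after RM4 ends.
Overlapping pairs: RM2 & RM3, RM2 & RM4 — 2 in total.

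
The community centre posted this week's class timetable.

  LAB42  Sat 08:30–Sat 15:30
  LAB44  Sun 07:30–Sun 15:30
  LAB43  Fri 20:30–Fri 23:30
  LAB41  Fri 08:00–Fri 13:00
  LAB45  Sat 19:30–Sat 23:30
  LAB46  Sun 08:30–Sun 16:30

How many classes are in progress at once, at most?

Walk through starts and ends in time order (an end at T is processed before a start at T):
Fri 08:00 start LAB41 → 1
Fri 13:00 end LAB41 → 0
Fri 20:30 start LAB43 → 1
Fri 23:30 end LAB43 → 0
Sat 08:30 start LAB42 → 1
Sat 15:30 end LAB42 → 0
Sat 19:30 start LAB45 → 1
Sat 23:30 end LAB45 → 0
Sun 07:30 start LAB44 → 1
Sun 08:30 start LAB46 → 2
Sun 15:30 end LAB44 → 1
Sun 16:30 end LAB46 → 0
Peak is 2, at Sun 08:30 (LAB44, LAB46).

2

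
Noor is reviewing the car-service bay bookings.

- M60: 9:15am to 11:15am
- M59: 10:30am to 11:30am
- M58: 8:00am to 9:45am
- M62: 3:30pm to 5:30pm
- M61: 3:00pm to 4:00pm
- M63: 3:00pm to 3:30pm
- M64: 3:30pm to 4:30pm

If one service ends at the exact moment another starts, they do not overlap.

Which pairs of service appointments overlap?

M58 & M60, M59 & M60, M61 & M62, M61 & M63, M61 & M64, M62 & M64

Sorted by start: M58, M60, M59, M61, M63, M62, M64.
M60 starts before M58 ends → M58 and M60 overlap.
M59 starts after M58 ends — done with M58.
M59 starts before M60 ends → M60 and M59 overlap.
M61 starts after M60 ends — done with M60.
M61 starts after M59 ends — done with M59.
M63 starts before M61 ends → M61 and M63 overlap.
M62 starts before M61 ends → M61 and M62 overlap.
M64 starts before M61 ends → M61 and M64 overlap.
M62 starts exactly when M63 ends (back-to-back, no overlap) — done with M63.
M64 starts before M62 ends → M62 and M64 overlap.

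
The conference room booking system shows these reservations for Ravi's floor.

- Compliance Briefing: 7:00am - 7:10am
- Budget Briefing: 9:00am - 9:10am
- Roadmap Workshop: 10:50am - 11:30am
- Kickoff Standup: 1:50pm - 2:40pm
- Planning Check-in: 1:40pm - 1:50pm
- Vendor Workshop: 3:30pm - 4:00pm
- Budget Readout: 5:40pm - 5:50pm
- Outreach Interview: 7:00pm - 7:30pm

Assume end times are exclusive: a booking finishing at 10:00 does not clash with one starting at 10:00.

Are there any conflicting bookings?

Sorted by start: Compliance Briefing, Budget Briefing, Roadmap Workshop, Planning Check-in, Kickoff Standup, Vendor Workshop, Budget Readout, Outreach Interview.
Budget Briefing starts after Compliance Briefing ends — done with Compliance Briefing.
Roadmap Workshop starts after Budget Briefing ends — done with Budget Briefing.
Planning Check-in starts after Roadmap Workshop ends — done with Roadmap Workshop.
Kickoff Standup starts exactly when Planning Check-in ends (back-to-back, no overlap) — done with Planning Check-in.
Vendor Workshop starts after Kickoff Standup ends — done with Kickoff Standup.
Budget Readout starts after Vendor Workshop ends — done with Vendor Workshop.
Outreach Interview starts after Budget Readout ends.
Every pair is clear; the schedule has no overlaps.

No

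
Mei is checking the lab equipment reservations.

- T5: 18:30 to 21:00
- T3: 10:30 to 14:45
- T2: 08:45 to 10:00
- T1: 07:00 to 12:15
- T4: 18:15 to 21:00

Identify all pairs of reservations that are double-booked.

Sorted by start: T1, T2, T3, T4, T5.
T2 starts before T1 ends → T1 and T2 overlap.
T3 starts before T1 ends → T1 and T3 overlap.
T4 starts after T1 ends — done with T1.
T3 starts after T2 ends — done with T2.
T4 starts after T3 ends — done with T3.
T5 starts before T4 ends → T4 and T5 overlap.

T1 & T2, T1 & T3, T4 & T5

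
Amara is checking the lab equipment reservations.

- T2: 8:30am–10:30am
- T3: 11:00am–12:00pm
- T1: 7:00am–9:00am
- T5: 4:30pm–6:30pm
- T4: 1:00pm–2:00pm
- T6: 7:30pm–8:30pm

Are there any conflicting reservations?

Sorted by start: T1, T2, T3, T4, T5, T6.
T2 starts before T1 ends → T1 and T2 overlap.
That's a conflict, so the schedule is not conflict-free.

Yes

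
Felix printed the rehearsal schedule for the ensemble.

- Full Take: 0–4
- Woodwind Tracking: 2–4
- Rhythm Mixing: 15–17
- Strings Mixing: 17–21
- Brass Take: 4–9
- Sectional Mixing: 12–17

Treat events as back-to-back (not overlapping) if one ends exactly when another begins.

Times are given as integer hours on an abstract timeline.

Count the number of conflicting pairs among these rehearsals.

Two intervals overlap when each starts before the other ends.
Sorted by start: Full Take, Woodwind Tracking, Brass Take, Sectional Mixing, Rhythm Mixing, Strings Mixing.
Woodwind Tracking starts before Full Take ends → Full Take and Woodwind Tracking overlap.
Brass Take starts exactly when Full Take ends (back-to-back, no overlap) — done with Full Take.
Brass Take starts exactly when Woodwind Tracking ends (back-to-back, no overlap) — done with Woodwind Tracking.
Sectional Mixing starts after Brass Take ends — done with Brass Take.
Rhythm Mixing starts before Sectional Mixing ends → Sectional Mixing and Rhythm Mixing overlap.
Strings Mixing starts exactly when Sectional Mixing ends (back-to-back, no overlap).
Strings Mixing starts exactly when Rhythm Mixing ends (back-to-back, no overlap).
Overlapping pairs: Full Take & Woodwind Tracking, Rhythm Mixing & Sectional Mixing — 2 in total.

2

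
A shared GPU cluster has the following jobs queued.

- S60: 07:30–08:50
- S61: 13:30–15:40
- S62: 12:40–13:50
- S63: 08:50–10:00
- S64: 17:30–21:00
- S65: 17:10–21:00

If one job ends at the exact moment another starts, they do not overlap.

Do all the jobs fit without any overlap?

Sorted by start: S60, S63, S62, S61, S65, S64.
S63 starts exactly when S60 ends (back-to-back, no overlap), so nothing later overlaps S60 either.
S62 starts after S63 ends, so nothing later overlaps S63 either.
S61 starts before S62 ends → S62 and S61 overlap.
That's a conflict, so the schedule is not conflict-free.

No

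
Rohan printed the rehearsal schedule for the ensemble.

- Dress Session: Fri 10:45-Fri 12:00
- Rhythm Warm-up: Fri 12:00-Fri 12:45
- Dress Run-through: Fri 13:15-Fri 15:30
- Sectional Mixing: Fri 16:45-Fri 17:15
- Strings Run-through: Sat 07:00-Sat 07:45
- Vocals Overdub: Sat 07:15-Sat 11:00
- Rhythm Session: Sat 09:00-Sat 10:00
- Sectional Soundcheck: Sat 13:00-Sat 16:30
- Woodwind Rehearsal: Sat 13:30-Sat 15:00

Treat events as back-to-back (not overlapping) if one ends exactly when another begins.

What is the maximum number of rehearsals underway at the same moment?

2

Walk through starts and ends in time order (an end at T is processed before a start at T):
Fri 10:45 start Dress Session → 1
Fri 12:00 end Dress Session → 0
Fri 12:00 start Rhythm Warm-up → 1
Fri 12:45 end Rhythm Warm-up → 0
Fri 13:15 start Dress Run-through → 1
Fri 15:30 end Dress Run-through → 0
Fri 16:45 start Sectional Mixing → 1
Fri 17:15 end Sectional Mixing → 0
Sat 07:00 start Strings Run-through → 1
Sat 07:15 start Vocals Overdub → 2
Sat 07:45 end Strings Run-through → 1
Sat 09:00 start Rhythm Session → 2
Sat 10:00 end Rhythm Session → 1
Sat 11:00 end Vocals Overdub → 0
Sat 13:00 start Sectional Soundcheck → 1
Sat 13:30 start Woodwind Rehearsal → 2
Sat 15:00 end Woodwind Rehearsal → 1
Sat 16:30 end Sectional Soundcheck → 0
Peak is 2, at Sat 07:15 (Strings Run-through, Vocals Overdub).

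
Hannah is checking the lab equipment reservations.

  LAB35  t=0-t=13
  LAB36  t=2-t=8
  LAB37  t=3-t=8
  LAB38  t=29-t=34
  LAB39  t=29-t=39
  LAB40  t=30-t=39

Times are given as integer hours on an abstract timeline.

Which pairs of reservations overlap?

Two intervals overlap when each starts before the other ends.
Sorted by start: LAB35, LAB36, LAB37, LAB38, LAB39, LAB40.
LAB36 starts before LAB35 ends → LAB35 and LAB36 overlap.
LAB37 starts before LAB35 ends → LAB35 and LAB37 overlap.
LAB38 starts after LAB35 ends, so nothing later overlaps LAB35 either.
LAB37 starts before LAB36 ends → LAB36 and LAB37 overlap.
LAB38 starts after LAB36 ends, so nothing later overlaps LAB36 either.
LAB38 starts after LAB37 ends, so nothing later overlaps LAB37 either.
LAB39 starts before LAB38 ends → LAB38 and LAB39 overlap.
LAB40 starts before LAB38 ends → LAB38 and LAB40 overlap.
LAB40 starts before LAB39 ends → LAB39 and LAB40 overlap.

LAB35 & LAB36, LAB35 & LAB37, LAB36 & LAB37, LAB38 & LAB39, LAB38 & LAB40, LAB39 & LAB40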